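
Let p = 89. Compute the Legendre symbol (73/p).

1

Euler's criterion: (73/89) ≡ 73^44 (mod 89).
73^2 ≡ 78 (mod 89)
73^4 ≡ 32 (mod 89)
73^8 ≡ 45 (mod 89)
73^16 ≡ 67 (mod 89)
73^32 ≡ 39 (mod 89)
73^44 = 73^(32+8+4) ≡ 1 (mod 89).
Result is 1, so (73/89) = 1.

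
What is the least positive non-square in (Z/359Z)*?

7

(2/359) = +1, so 2 is a residue.
(3/359) = +1, so 3 is a residue.
(4/359) = +1, so 4 is a residue.
(5/359) = +1, so 5 is a residue.
(6/359) = +1, so 6 is a residue.
(7/359) = −1, so 7 is the smallest positive non-residue mod 359.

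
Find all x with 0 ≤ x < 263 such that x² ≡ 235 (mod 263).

Since 263 ≡ 3 (mod 4), a square root of 235 is 235^((263+1)/4) = 235^66 mod 263.
Repeated squaring: 235^2≡258, 235^4≡25, 235^8≡99, 235^16≡70, 235^32≡166, 235^64≡204 (mod 263).
235^66 = 235^(64+2) ≡ 32 (mod 263).
Check: 32² = 1024 ≡ 235 (mod 263). The two roots are 32 and 231.

32, 231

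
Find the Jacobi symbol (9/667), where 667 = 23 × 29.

1

Reciprocity: 9 ≡ 1 and 667 ≡ 3 (mod 4), so (9/667) = +(667/9).
Reduce top mod 9: now compute (1/9).
Reached (1/9) = 1. Collecting the sign flips along the way, the symbol is +1.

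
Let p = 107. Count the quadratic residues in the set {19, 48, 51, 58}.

(19/107) = +1 → QR.
(48/107) = +1 → QR.
(51/107) = -1 → non-residue.
(58/107) = -1 → non-residue.
Total quadratic residues among the 4: 2.

2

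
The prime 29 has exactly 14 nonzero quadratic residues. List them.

Square k = 1,…,14 (k and 29−k give the same square):
1²=1, 2²=4, 3²=9, 4²=16, 5²=25, 6²≡7, 7²≡20, 8²≡6, 9²≡23, 10²≡13, 11²≡5, 12²≡28, 13²≡24, 14²≡22 (mod 29).
So the quadratic residues mod 29 are {1, 4, 5, 6, 7, 9, 13, 16, 20, 22, 23, 24, 25, 28}.

1,4,5,6,7,9,13,16,20,22,23,24,25,28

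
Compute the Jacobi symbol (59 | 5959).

0

Reciprocity: 59 ≡ 3 and 5959 ≡ 3 (mod 4), so (59/5959) = −(5959/59).
Reduce top mod 59: now compute (0/59).
Top reduces to 0: gcd > 1, so the symbol is 0.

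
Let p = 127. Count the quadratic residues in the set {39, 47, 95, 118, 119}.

(39/127) = -1 → non-residue.
(47/127) = +1 → QR.
(95/127) = -1 → non-residue.
(118/127) = -1 → non-residue.
(119/127) = -1 → non-residue.
Total quadratic residues among the 5: 1.

1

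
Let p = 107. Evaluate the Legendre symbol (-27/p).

First reduce: -27 ≡ 80 (mod 107).
Pull out 2^4: since 107 ≡ 3 (mod 8), (2/107) = -1, so (2/107)^4 = +1.
Reciprocity: 5 ≡ 1 and 107 ≡ 3 (mod 4), so (5/107) = +(107/5).
Reduce top mod 5: now compute (2/5).
Pull out 2: since 5 ≡ 5 (mod 8), (2/5) = -1.
Reached (1/5) = 1. Collecting the sign flips along the way, the symbol is -1.

-1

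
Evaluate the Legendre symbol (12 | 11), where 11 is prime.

1

Euler's criterion: (12/11) ≡ 1^5 (mod 11).
1^2 ≡ 1 (mod 11)
1^4 ≡ 1 (mod 11)
1^5 = 1^(4+1) ≡ 1 (mod 11).
Result is 1, so (12/11) = 1.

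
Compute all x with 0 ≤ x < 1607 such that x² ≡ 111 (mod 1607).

Since 1607 ≡ 3 (mod 4), a square root of 111 is 111^((1607+1)/4) = 111^402 mod 1607.
Repeated squaring: 111^2≡1072, 111^4≡179, 111^8≡1508, 111^16≡159, 111^32≡1176, 111^64≡956, 111^128≡1160, 111^256≡541 (mod 1607).
111^402 = 111^(256+128+16+2) ≡ 1202 (mod 1607).
Check: 1202² = 1444804 ≡ 111 (mod 1607). The two roots are 405 and 1202.

405, 1202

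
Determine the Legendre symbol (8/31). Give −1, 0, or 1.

1

Euler's criterion: (8/31) ≡ 8^15 (mod 31).
8^2 ≡ 2 (mod 31)
8^4 ≡ 4 (mod 31)
8^8 ≡ 16 (mod 31)
8^15 = 8^(8+4+2+1) ≡ 1 (mod 31).
Result is 1, so (8/31) = 1.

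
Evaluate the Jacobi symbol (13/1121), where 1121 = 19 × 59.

1

Reciprocity: 13 ≡ 1 and 1121 ≡ 1 (mod 4), so (13/1121) = +(1121/13).
Reduce top mod 13: now compute (3/13).
Reciprocity: 3 ≡ 3 and 13 ≡ 1 (mod 4), so (3/13) = +(13/3).
Reduce top mod 3: now compute (1/3).
Reached (1/3) = 1. Collecting the sign flips along the way, the symbol is +1.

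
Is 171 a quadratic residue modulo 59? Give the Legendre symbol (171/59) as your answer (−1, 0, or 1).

1

First reduce: 171 ≡ 53 (mod 59).
Reciprocity: 53 ≡ 1 and 59 ≡ 3 (mod 4), so (53/59) = +(59/53).
Reduce top mod 53: now compute (6/53).
Pull out 2: since 53 ≡ 5 (mod 8), (2/53) = -1.
Reciprocity: 3 ≡ 3 and 53 ≡ 1 (mod 4), so (3/53) = +(53/3).
Reduce top mod 3: now compute (2/3).
Pull out 2: since 3 ≡ 3 (mod 8), (2/3) = -1.
Reached (1/3) = 1. Collecting the sign flips along the way, the symbol is +1.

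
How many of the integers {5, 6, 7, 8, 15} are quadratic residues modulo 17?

(5/17) = -1 → non-residue.
(6/17) = -1 → non-residue.
(7/17) = -1 → non-residue.
(8/17) = +1 → QR.
(15/17) = +1 → QR.
Total quadratic residues among the 5: 2.

2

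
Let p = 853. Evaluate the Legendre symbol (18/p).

-1

Pull out 2: since 853 ≡ 5 (mod 8), (2/853) = -1.
Reciprocity: 9 ≡ 1 and 853 ≡ 1 (mod 4), so (9/853) = +(853/9).
Reduce top mod 9: now compute (7/9).
Reciprocity: 7 ≡ 3 and 9 ≡ 1 (mod 4), so (7/9) = +(9/7).
Reduce top mod 7: now compute (2/7).
Pull out 2: since 7 ≡ 7 (mod 8), (2/7) = +1.
Reached (1/7) = 1. Collecting the sign flips along the way, the symbol is -1.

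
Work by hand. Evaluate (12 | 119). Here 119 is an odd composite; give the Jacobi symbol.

Pull out 2^2: since 119 ≡ 7 (mod 8), (2/119) = +1, so (2/119)^2 = +1.
Reciprocity: 3 ≡ 3 and 119 ≡ 3 (mod 4), so (3/119) = −(119/3).
Reduce top mod 3: now compute (2/3).
Pull out 2: since 3 ≡ 3 (mod 8), (2/3) = -1.
Reached (1/3) = 1. Collecting the sign flips along the way, the symbol is +1.

1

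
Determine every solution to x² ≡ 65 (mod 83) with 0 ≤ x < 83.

27, 56

Since 83 ≡ 3 (mod 4), a square root of 65 is 65^((83+1)/4) = 65^21 mod 83.
Repeated squaring: 65^2≡75, 65^4≡64, 65^8≡29, 65^16≡11 (mod 83).
65^21 = 65^(16+4+1) ≡ 27 (mod 83).
Check: 27² = 729 ≡ 65 (mod 83). The two roots are 27 and 56.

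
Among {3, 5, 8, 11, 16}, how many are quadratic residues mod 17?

2

(3/17) = -1 → non-residue.
(5/17) = -1 → non-residue.
(8/17) = +1 → QR.
(11/17) = -1 → non-residue.
(16/17) = +1 → QR.
Total quadratic residues among the 5: 2.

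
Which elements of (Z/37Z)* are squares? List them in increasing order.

1 3 4 7 9 10 11 12 16 21 25 26 27 28 30 33 34 36

Square k = 1,…,18 (k and 37−k give the same square):
1²=1, 2²=4, 3²=9, 4²=16, 5²=25, 6²=36, 7²≡12, 8²≡27, 9²≡7, 10²≡26, 11²≡10, 12²≡33, 13²≡21, 14²≡11, 15²≡3, 16²≡34, 17²≡30, 18²≡28 (mod 37).
So the quadratic residues mod 37 are {1, 3, 4, 7, 9, 10, 11, 12, 16, 21, 25, 26, 27, 28, 30, 33, 34, 36}.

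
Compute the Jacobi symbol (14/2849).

Pull out 2: since 2849 ≡ 1 (mod 8), (2/2849) = +1.
Reciprocity: 7 ≡ 3 and 2849 ≡ 1 (mod 4), so (7/2849) = +(2849/7).
Reduce top mod 7: now compute (0/7).
Top reduces to 0: gcd > 1, so the symbol is 0.

0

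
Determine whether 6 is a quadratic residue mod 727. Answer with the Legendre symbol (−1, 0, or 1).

Euler's criterion: (6/727) ≡ 6^363 (mod 727).
6^2 ≡ 36 (mod 727)
6^4 ≡ 569 (mod 727)
6^8 ≡ 246 (mod 727)
6^16 ≡ 175 (mod 727)
6^32 ≡ 91 (mod 727)
6^64 ≡ 284 (mod 727)
6^128 ≡ 686 (mod 727)
6^256 ≡ 227 (mod 727)
6^363 = 6^(256+64+32+8+2+1) ≡ 726 (mod 727).
Result is 726 ≡ −1, so (6/727) = −1.

-1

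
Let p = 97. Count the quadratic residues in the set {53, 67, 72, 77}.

2

(53/97) = +1 → QR.
(67/97) = -1 → non-residue.
(72/97) = +1 → QR.
(77/97) = -1 → non-residue.
Total quadratic residues among the 4: 2.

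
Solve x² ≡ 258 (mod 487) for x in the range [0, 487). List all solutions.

Since 487 ≡ 3 (mod 4), a square root of 258 is 258^((487+1)/4) = 258^122 mod 487.
Repeated squaring: 258^2≡332, 258^4≡162, 258^8≡433, 258^16≡481, 258^32≡36, 258^64≡322 (mod 487).
258^122 = 258^(64+32+16+8+2) ≡ 307 (mod 487).
Check: 307² = 94249 ≡ 258 (mod 487). The two roots are 180 and 307.

180, 307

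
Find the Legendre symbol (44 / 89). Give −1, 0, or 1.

1

Euler's criterion: (44/89) ≡ 44^44 (mod 89).
44^2 ≡ 67 (mod 89)
44^4 ≡ 39 (mod 89)
44^8 ≡ 8 (mod 89)
44^16 ≡ 64 (mod 89)
44^32 ≡ 2 (mod 89)
44^44 = 44^(32+8+4) ≡ 1 (mod 89).
Result is 1, so (44/89) = 1.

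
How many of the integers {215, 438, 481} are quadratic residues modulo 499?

3

(215/499) = +1 → QR.
(438/499) = +1 → QR.
(481/499) = +1 → QR.
Total quadratic residues among the 3: 3.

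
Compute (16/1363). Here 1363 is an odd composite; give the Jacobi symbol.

1

Pull out 2^4: since 1363 ≡ 3 (mod 8), (2/1363) = -1, so (2/1363)^4 = +1.
Reached (1/1363) = 1. Collecting the sign flips along the way, the symbol is +1.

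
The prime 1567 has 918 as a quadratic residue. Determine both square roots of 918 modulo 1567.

Since 1567 ≡ 3 (mod 4), a square root of 918 is 918^((1567+1)/4) = 918^392 mod 1567.
Repeated squaring: 918^2≡1245, 918^4≡262, 918^8≡1263, 918^16≡1530, 918^32≡1369, 918^64≡29, 918^128≡841, 918^256≡564 (mod 1567).
918^392 = 918^(256+128+8) ≡ 844 (mod 1567).
Check: 844² = 712336 ≡ 918 (mod 1567). The two roots are 723 and 844.

723, 844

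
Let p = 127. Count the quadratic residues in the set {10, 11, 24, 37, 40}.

2

(10/127) = -1 → non-residue.
(11/127) = +1 → QR.
(24/127) = -1 → non-residue.
(37/127) = +1 → QR.
(40/127) = -1 → non-residue.
Total quadratic residues among the 5: 2.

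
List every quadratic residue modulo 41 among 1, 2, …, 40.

Square k = 1,…,20 (k and 41−k give the same square):
1²=1, 2²=4, 3²=9, 4²=16, 5²=25, 6²=36, 7²≡8, 8²≡23, 9²≡40, 10²≡18, 11²≡39, 12²≡21, 13²≡5, 14²≡32, 15²≡20, 16²≡10, 17²≡2, 18²≡37, 19²≡33, 20²≡31 (mod 41).
So the quadratic residues mod 41 are {1, 2, 4, 5, 8, 9, 10, 16, 18, 20, 21, 23, 25, 31, 32, 33, 36, 37, 39, 40}.

1, 2, 4, 5, 8, 9, 10, 16, 18, 20, 21, 23, 25, 31, 32, 33, 36, 37, 39, 40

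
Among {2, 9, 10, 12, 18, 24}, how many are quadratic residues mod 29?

(2/29) = -1 → non-residue.
(9/29) = +1 → QR.
(10/29) = -1 → non-residue.
(12/29) = -1 → non-residue.
(18/29) = -1 → non-residue.
(24/29) = +1 → QR.
Total quadratic residues among the 6: 2.

2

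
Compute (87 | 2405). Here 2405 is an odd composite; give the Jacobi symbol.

Reciprocity: 87 ≡ 3 and 2405 ≡ 1 (mod 4), so (87/2405) = +(2405/87).
Reduce top mod 87: now compute (56/87).
Pull out 2^3: since 87 ≡ 7 (mod 8), (2/87) = +1, so (2/87)^3 = +1.
Reciprocity: 7 ≡ 3 and 87 ≡ 3 (mod 4), so (7/87) = −(87/7).
Reduce top mod 7: now compute (3/7).
Reciprocity: 3 ≡ 3 and 7 ≡ 3 (mod 4), so (3/7) = −(7/3).
Reduce top mod 3: now compute (1/3).
Reached (1/3) = 1. Collecting the sign flips along the way, the symbol is +1.

1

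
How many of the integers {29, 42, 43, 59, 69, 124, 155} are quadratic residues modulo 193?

(29/193) = -1 → non-residue.
(42/193) = +1 → QR.
(43/193) = +1 → QR.
(59/193) = +1 → QR.
(69/193) = +1 → QR.
(124/193) = +1 → QR.
(155/193) = -1 → non-residue.
Total quadratic residues among the 7: 5.

5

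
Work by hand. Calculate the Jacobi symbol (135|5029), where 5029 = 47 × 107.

1

Reciprocity: 135 ≡ 3 and 5029 ≡ 1 (mod 4), so (135/5029) = +(5029/135).
Reduce top mod 135: now compute (34/135).
Pull out 2: since 135 ≡ 7 (mod 8), (2/135) = +1.
Reciprocity: 17 ≡ 1 and 135 ≡ 3 (mod 4), so (17/135) = +(135/17).
Reduce top mod 17: now compute (16/17).
Pull out 2^4: since 17 ≡ 1 (mod 8), (2/17) = +1, so (2/17)^4 = +1.
Reached (1/17) = 1. Collecting the sign flips along the way, the symbol is +1.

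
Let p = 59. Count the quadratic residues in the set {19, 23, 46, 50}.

(19/59) = +1 → QR.
(23/59) = -1 → non-residue.
(46/59) = +1 → QR.
(50/59) = -1 → non-residue.
Total quadratic residues among the 4: 2.

2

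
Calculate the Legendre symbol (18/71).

Euler's criterion: (18/71) ≡ 18^35 (mod 71).
18^2 ≡ 40 (mod 71)
18^4 ≡ 38 (mod 71)
18^8 ≡ 24 (mod 71)
18^16 ≡ 8 (mod 71)
18^32 ≡ 64 (mod 71)
18^35 = 18^(32+2+1) ≡ 1 (mod 71).
Result is 1, so (18/71) = 1.

1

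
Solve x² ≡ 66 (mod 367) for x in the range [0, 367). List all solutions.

Since 367 ≡ 3 (mod 4), a square root of 66 is 66^((367+1)/4) = 66^92 mod 367.
Repeated squaring: 66^2≡319, 66^4≡102, 66^8≡128, 66^16≡236, 66^32≡279, 66^64≡37 (mod 367).
66^92 = 66^(64+16+8+4) ≡ 112 (mod 367).
Check: 112² = 12544 ≡ 66 (mod 367). The two roots are 112 and 255.

112, 255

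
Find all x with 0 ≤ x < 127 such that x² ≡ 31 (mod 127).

44, 83

Since 127 ≡ 3 (mod 4), a square root of 31 is 31^((127+1)/4) = 31^32 mod 127.
Repeated squaring: 31^2≡72, 31^4≡104, 31^8≡21, 31^16≡60, 31^32≡44 (mod 127).
31^32 = 31^(32) ≡ 44 (mod 127).
Check: 44² = 1936 ≡ 31 (mod 127). The two roots are 44 and 83.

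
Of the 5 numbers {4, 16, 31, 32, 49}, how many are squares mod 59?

(4/59) = +1 → QR.
(16/59) = +1 → QR.
(31/59) = -1 → non-residue.
(32/59) = -1 → non-residue.
(49/59) = +1 → QR.
Total quadratic residues among the 5: 3.

3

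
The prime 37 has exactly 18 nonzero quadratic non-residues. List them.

2, 5, 6, 8, 13, 14, 15, 17, 18, 19, 20, 22, 23, 24, 29, 31, 32, 35

Square k = 1,…,18 (k and 37−k give the same square):
1²=1, 2²=4, 3²=9, 4²=16, 5²=25, 6²=36, 7²≡12, 8²≡27, 9²≡7, 10²≡26, 11²≡10, 12²≡33, 13²≡21, 14²≡11, 15²≡3, 16²≡34, 17²≡30, 18²≡28 (mod 37).
The residues are {1, 3, 4, 7, 9, 10, 11, 12, 16, 21, 25, 26, 27, 28, 30, 33, 34, 36}; the non-residues are the remaining 18 nonzero classes.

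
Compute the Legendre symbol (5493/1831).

0

First reduce: 5493 ≡ 0 (mod 1831).
Top reduces to 0: gcd > 1, so the symbol is 0.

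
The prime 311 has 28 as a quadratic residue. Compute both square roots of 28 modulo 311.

Since 311 ≡ 3 (mod 4), a square root of 28 is 28^((311+1)/4) = 28^78 mod 311.
Repeated squaring: 28^2≡162, 28^4≡120, 28^8≡94, 28^16≡128, 28^32≡212, 28^64≡160 (mod 311).
28^78 = 28^(64+8+4+2) ≡ 280 (mod 311).
Check: 280² = 78400 ≡ 28 (mod 311). The two roots are 31 and 280.

31, 280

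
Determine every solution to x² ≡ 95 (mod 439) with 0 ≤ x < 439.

Since 439 ≡ 3 (mod 4), a square root of 95 is 95^((439+1)/4) = 95^110 mod 439.
Repeated squaring: 95^2≡245, 95^4≡321, 95^8≡315, 95^16≡11, 95^32≡121, 95^64≡154 (mod 439).
95^110 = 95^(64+32+8+4+2) ≡ 360 (mod 439).
Check: 360² = 129600 ≡ 95 (mod 439). The two roots are 79 and 360.

79, 360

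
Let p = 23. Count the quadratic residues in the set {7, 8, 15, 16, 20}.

2

(7/23) = -1 → non-residue.
(8/23) = +1 → QR.
(15/23) = -1 → non-residue.
(16/23) = +1 → QR.
(20/23) = -1 → non-residue.
Total quadratic residues among the 5: 2.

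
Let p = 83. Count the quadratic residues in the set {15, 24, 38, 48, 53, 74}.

2

(15/83) = -1 → non-residue.
(24/83) = -1 → non-residue.
(38/83) = +1 → QR.
(48/83) = +1 → QR.
(53/83) = -1 → non-residue.
(74/83) = -1 → non-residue.
Total quadratic residues among the 6: 2.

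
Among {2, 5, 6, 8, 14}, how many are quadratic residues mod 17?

2

(2/17) = +1 → QR.
(5/17) = -1 → non-residue.
(6/17) = -1 → non-residue.
(8/17) = +1 → QR.
(14/17) = -1 → non-residue.
Total quadratic residues among the 5: 2.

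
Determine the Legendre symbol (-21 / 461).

1

First reduce: -21 ≡ 440 (mod 461).
Pull out 2^3: since 461 ≡ 5 (mod 8), (2/461) = -1, so (2/461)^3 = -1.
Reciprocity: 55 ≡ 3 and 461 ≡ 1 (mod 4), so (55/461) = +(461/55).
Reduce top mod 55: now compute (21/55).
Reciprocity: 21 ≡ 1 and 55 ≡ 3 (mod 4), so (21/55) = +(55/21).
Reduce top mod 21: now compute (13/21).
Reciprocity: 13 ≡ 1 and 21 ≡ 1 (mod 4), so (13/21) = +(21/13).
Reduce top mod 13: now compute (8/13).
Pull out 2^3: since 13 ≡ 5 (mod 8), (2/13) = -1, so (2/13)^3 = -1.
Reached (1/13) = 1. Collecting the sign flips along the way, the symbol is +1.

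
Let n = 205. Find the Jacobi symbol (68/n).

Pull out 2^2: since 205 ≡ 5 (mod 8), (2/205) = -1, so (2/205)^2 = +1.
Reciprocity: 17 ≡ 1 and 205 ≡ 1 (mod 4), so (17/205) = +(205/17).
Reduce top mod 17: now compute (1/17).
Reached (1/17) = 1. Collecting the sign flips along the way, the symbol is +1.

1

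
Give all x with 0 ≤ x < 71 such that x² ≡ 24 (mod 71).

33, 38

Since 71 ≡ 3 (mod 4), a square root of 24 is 24^((71+1)/4) = 24^18 mod 71.
Repeated squaring: 24^2≡8, 24^4≡64, 24^8≡49, 24^16≡58 (mod 71).
24^18 = 24^(16+2) ≡ 38 (mod 71).
Check: 38² = 1444 ≡ 24 (mod 71). The two roots are 33 and 38.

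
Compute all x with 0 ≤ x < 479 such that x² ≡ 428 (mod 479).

Since 479 ≡ 3 (mod 4), a square root of 428 is 428^((479+1)/4) = 428^120 mod 479.
Repeated squaring: 428^2≡206, 428^4≡284, 428^8≡184, 428^16≡326, 428^32≡417, 428^64≡12 (mod 479).
428^120 = 428^(64+32+16+8) ≡ 334 (mod 479).
Check: 334² = 111556 ≡ 428 (mod 479). The two roots are 145 and 334.

145, 334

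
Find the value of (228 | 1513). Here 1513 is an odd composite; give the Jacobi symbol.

-1

Pull out 2^2: since 1513 ≡ 1 (mod 8), (2/1513) = +1, so (2/1513)^2 = +1.
Reciprocity: 57 ≡ 1 and 1513 ≡ 1 (mod 4), so (57/1513) = +(1513/57).
Reduce top mod 57: now compute (31/57).
Reciprocity: 31 ≡ 3 and 57 ≡ 1 (mod 4), so (31/57) = +(57/31).
Reduce top mod 31: now compute (26/31).
Pull out 2: since 31 ≡ 7 (mod 8), (2/31) = +1.
Reciprocity: 13 ≡ 1 and 31 ≡ 3 (mod 4), so (13/31) = +(31/13).
Reduce top mod 13: now compute (5/13).
Reciprocity: 5 ≡ 1 and 13 ≡ 1 (mod 4), so (5/13) = +(13/5).
Reduce top mod 5: now compute (3/5).
Reciprocity: 3 ≡ 3 and 5 ≡ 1 (mod 4), so (3/5) = +(5/3).
Reduce top mod 3: now compute (2/3).
Pull out 2: since 3 ≡ 3 (mod 8), (2/3) = -1.
Reached (1/3) = 1. Collecting the sign flips along the way, the symbol is -1.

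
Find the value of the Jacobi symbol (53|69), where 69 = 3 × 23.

Reciprocity: 53 ≡ 1 and 69 ≡ 1 (mod 4), so (53/69) = +(69/53).
Reduce top mod 53: now compute (16/53).
Pull out 2^4: since 53 ≡ 5 (mod 8), (2/53) = -1, so (2/53)^4 = +1.
Reached (1/53) = 1. Collecting the sign flips along the way, the symbol is +1.

1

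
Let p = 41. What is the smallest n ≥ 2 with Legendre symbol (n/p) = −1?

(2/41) = +1, so 2 is a residue.
(3/41) = −1, so 3 is the smallest positive non-residue mod 41.

3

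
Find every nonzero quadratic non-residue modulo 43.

Square k = 1,…,21 (k and 43−k give the same square):
1²=1, 2²=4, 3²=9, 4²=16, 5²=25, 6²=36, 7²≡6, 8²≡21, 9²≡38, 10²≡14, 11²≡35, 12²≡15, 13²≡40, 14²≡24, 15²≡10, 16²≡41, 17²≡31, 18²≡23, 19²≡17, 20²≡13, 21²≡11 (mod 43).
The residues are {1, 4, 6, 9, 10, 11, 13, 14, 15, 16, 17, 21, 23, 24, 25, 31, 35, 36, 38, 40, 41}; the non-residues are the remaining 21 nonzero classes.

2 3 5 7 8 12 18 19 20 22 26 27 28 29 30 32 33 34 37 39 42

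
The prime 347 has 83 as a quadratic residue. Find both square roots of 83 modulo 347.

Since 347 ≡ 3 (mod 4), a square root of 83 is 83^((347+1)/4) = 83^87 mod 347.
Repeated squaring: 83^2≡296, 83^4≡172, 83^8≡89, 83^16≡287, 83^32≡130, 83^64≡244 (mod 347).
83^87 = 83^(64+16+4+2+1) ≡ 109 (mod 347).
Check: 109² = 11881 ≡ 83 (mod 347). The two roots are 109 and 238.

109, 238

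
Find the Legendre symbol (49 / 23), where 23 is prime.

Euler's criterion: (49/23) ≡ 3^11 (mod 23).
3^2 ≡ 9 (mod 23)
3^4 ≡ 12 (mod 23)
3^8 ≡ 6 (mod 23)
3^11 = 3^(8+2+1) ≡ 1 (mod 23).
Result is 1, so (49/23) = 1.

1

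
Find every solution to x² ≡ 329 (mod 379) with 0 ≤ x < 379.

Since 379 ≡ 3 (mod 4), a square root of 329 is 329^((379+1)/4) = 329^95 mod 379.
Repeated squaring: 329^2≡226, 329^4≡290, 329^8≡341, 329^16≡307, 329^32≡257, 329^64≡103 (mod 379).
329^95 = 329^(64+16+8+4+2+1) ≡ 221 (mod 379).
Check: 221² = 48841 ≡ 329 (mod 379). The two roots are 158 and 221.

158, 221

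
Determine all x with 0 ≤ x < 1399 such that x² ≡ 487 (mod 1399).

126, 1273

Since 1399 ≡ 3 (mod 4), a square root of 487 is 487^((1399+1)/4) = 487^350 mod 1399.
Repeated squaring: 487^2≡738, 487^4≡433, 487^8≡23, 487^16≡529, 487^32≡41, 487^64≡282, 487^128≡1180, 487^256≡395 (mod 1399).
487^350 = 487^(256+64+16+8+4+2) ≡ 126 (mod 1399).
Check: 126² = 15876 ≡ 487 (mod 1399). The two roots are 126 and 1273.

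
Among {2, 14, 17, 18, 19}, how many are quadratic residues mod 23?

2

(2/23) = +1 → QR.
(14/23) = -1 → non-residue.
(17/23) = -1 → non-residue.
(18/23) = +1 → QR.
(19/23) = -1 → non-residue.
Total quadratic residues among the 5: 2.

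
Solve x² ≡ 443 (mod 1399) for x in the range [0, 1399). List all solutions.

Since 1399 ≡ 3 (mod 4), a square root of 443 is 443^((1399+1)/4) = 443^350 mod 1399.
Repeated squaring: 443^2≡389, 443^4≡229, 443^8≡678, 443^16≡812, 443^32≡415, 443^64≡148, 443^128≡919, 443^256≡964 (mod 1399).
443^350 = 443^(256+64+16+8+4+2) ≡ 634 (mod 1399).
Check: 634² = 401956 ≡ 443 (mod 1399). The two roots are 634 and 765.

634, 765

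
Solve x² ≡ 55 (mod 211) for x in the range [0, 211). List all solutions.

Since 211 ≡ 3 (mod 4), a square root of 55 is 55^((211+1)/4) = 55^53 mod 211.
Repeated squaring: 55^2≡71, 55^4≡188, 55^8≡107, 55^16≡55, 55^32≡71 (mod 211).
55^53 = 55^(32+16+4+1) ≡ 107 (mod 211).
Check: 107² = 11449 ≡ 55 (mod 211). The two roots are 104 and 107.

104, 107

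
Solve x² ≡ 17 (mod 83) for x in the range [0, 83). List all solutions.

10, 73

Since 83 ≡ 3 (mod 4), a square root of 17 is 17^((83+1)/4) = 17^21 mod 83.
Repeated squaring: 17^2≡40, 17^4≡23, 17^8≡31, 17^16≡48 (mod 83).
17^21 = 17^(16+4+1) ≡ 10 (mod 83).
Check: 10² = 100 ≡ 17 (mod 83). The two roots are 10 and 73.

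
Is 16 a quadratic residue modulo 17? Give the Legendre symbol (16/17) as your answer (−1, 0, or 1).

Euler's criterion: (16/17) ≡ 16^8 (mod 17).
16^2 ≡ 1 (mod 17)
16^4 ≡ 1 (mod 17)
16^8 ≡ 1 (mod 17)
16^8 = 16^(8) ≡ 1 (mod 17).
Result is 1, so (16/17) = 1.

1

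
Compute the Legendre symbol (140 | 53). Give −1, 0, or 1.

-1

First reduce: 140 ≡ 34 (mod 53).
Pull out 2: since 53 ≡ 5 (mod 8), (2/53) = -1.
Reciprocity: 17 ≡ 1 and 53 ≡ 1 (mod 4), so (17/53) = +(53/17).
Reduce top mod 17: now compute (2/17).
Pull out 2: since 17 ≡ 1 (mod 8), (2/17) = +1.
Reached (1/17) = 1. Collecting the sign flips along the way, the symbol is -1.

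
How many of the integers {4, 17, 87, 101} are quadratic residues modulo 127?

(4/127) = +1 → QR.
(17/127) = +1 → QR.
(87/127) = +1 → QR.
(101/127) = -1 → non-residue.
Total quadratic residues among the 4: 3.

3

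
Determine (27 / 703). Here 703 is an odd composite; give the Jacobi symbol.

-1

Reciprocity: 27 ≡ 3 and 703 ≡ 3 (mod 4), so (27/703) = −(703/27).
Reduce top mod 27: now compute (1/27).
Reached (1/27) = 1. Collecting the sign flips along the way, the symbol is -1.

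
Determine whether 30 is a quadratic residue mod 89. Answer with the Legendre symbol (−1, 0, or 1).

Euler's criterion: (30/89) ≡ 30^44 (mod 89).
30^2 ≡ 10 (mod 89)
30^4 ≡ 11 (mod 89)
30^8 ≡ 32 (mod 89)
30^16 ≡ 45 (mod 89)
30^32 ≡ 67 (mod 89)
30^44 = 30^(32+8+4) ≡ 88 (mod 89).
Result is 88 ≡ −1, so (30/89) = −1.

-1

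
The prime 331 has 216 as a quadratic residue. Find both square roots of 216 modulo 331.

Since 331 ≡ 3 (mod 4), a square root of 216 is 216^((331+1)/4) = 216^83 mod 331.
Repeated squaring: 216^2≡316, 216^4≡225, 216^8≡313, 216^16≡324, 216^32≡49, 216^64≡84 (mod 331).
216^83 = 216^(64+16+2+1) ≡ 215 (mod 331).
Check: 215² = 46225 ≡ 216 (mod 331). The two roots are 116 and 215.

116, 215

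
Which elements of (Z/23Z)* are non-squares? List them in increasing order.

Square k = 1,…,11 (k and 23−k give the same square):
1²=1, 2²=4, 3²=9, 4²=16, 5²≡2, 6²≡13, 7²≡3, 8²≡18, 9²≡12, 10²≡8, 11²≡6 (mod 23).
The residues are {1, 2, 3, 4, 6, 8, 9, 12, 13, 16, 18}; the non-residues are the remaining 11 nonzero classes.

5 7 10 11 14 15 17 19 20 21 22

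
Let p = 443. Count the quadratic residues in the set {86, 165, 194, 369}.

(86/443) = +1 → QR.
(165/443) = +1 → QR.
(194/443) = +1 → QR.
(369/443) = +1 → QR.
Total quadratic residues among the 4: 4.

4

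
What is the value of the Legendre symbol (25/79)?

Reciprocity: 25 ≡ 1 and 79 ≡ 3 (mod 4), so (25/79) = +(79/25).
Reduce top mod 25: now compute (4/25).
Pull out 2^2: since 25 ≡ 1 (mod 8), (2/25) = +1, so (2/25)^2 = +1.
Reached (1/25) = 1. Collecting the sign flips along the way, the symbol is +1.

1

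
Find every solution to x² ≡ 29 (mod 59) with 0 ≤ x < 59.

Since 59 ≡ 3 (mod 4), a square root of 29 is 29^((59+1)/4) = 29^15 mod 59.
Repeated squaring: 29^2≡15, 29^4≡48, 29^8≡3 (mod 59).
29^15 = 29^(8+4+2+1) ≡ 41 (mod 59).
Check: 41² = 1681 ≡ 29 (mod 59). The two roots are 18 and 41.

18, 41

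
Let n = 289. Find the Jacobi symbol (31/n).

1

Reciprocity: 31 ≡ 3 and 289 ≡ 1 (mod 4), so (31/289) = +(289/31).
Reduce top mod 31: now compute (10/31).
Pull out 2: since 31 ≡ 7 (mod 8), (2/31) = +1.
Reciprocity: 5 ≡ 1 and 31 ≡ 3 (mod 4), so (5/31) = +(31/5).
Reduce top mod 5: now compute (1/5).
Reached (1/5) = 1. Collecting the sign flips along the way, the symbol is +1.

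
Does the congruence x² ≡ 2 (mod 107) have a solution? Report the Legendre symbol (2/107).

-1

Pull out 2: since 107 ≡ 3 (mod 8), (2/107) = -1.
Reached (1/107) = 1. Collecting the sign flips along the way, the symbol is -1.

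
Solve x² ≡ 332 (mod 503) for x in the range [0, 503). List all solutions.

Since 503 ≡ 3 (mod 4), a square root of 332 is 332^((503+1)/4) = 332^126 mod 503.
Repeated squaring: 332^2≡67, 332^4≡465, 332^8≡438, 332^16≡201, 332^32≡161, 332^64≡268 (mod 503).
332^126 = 332^(64+32+16+8+4+2) ≡ 66 (mod 503).
Check: 66² = 4356 ≡ 332 (mod 503). The two roots are 66 and 437.

66, 437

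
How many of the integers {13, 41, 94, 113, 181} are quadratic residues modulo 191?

1

(13/191) = +1 → QR.
(41/191) = -1 → non-residue.
(94/191) = -1 → non-residue.
(113/191) = -1 → non-residue.
(181/191) = -1 → non-residue.
Total quadratic residues among the 5: 1.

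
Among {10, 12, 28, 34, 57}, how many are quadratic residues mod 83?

(10/83) = +1 → QR.
(12/83) = +1 → QR.
(28/83) = +1 → QR.
(34/83) = -1 → non-residue.
(57/83) = -1 → non-residue.
Total quadratic residues among the 5: 3.

3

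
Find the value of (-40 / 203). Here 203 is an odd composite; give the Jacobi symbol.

First reduce: -40 ≡ 163 (mod 203).
Reciprocity: 163 ≡ 3 and 203 ≡ 3 (mod 4), so (163/203) = −(203/163).
Reduce top mod 163: now compute (40/163).
Pull out 2^3: since 163 ≡ 3 (mod 8), (2/163) = -1, so (2/163)^3 = -1.
Reciprocity: 5 ≡ 1 and 163 ≡ 3 (mod 4), so (5/163) = +(163/5).
Reduce top mod 5: now compute (3/5).
Reciprocity: 3 ≡ 3 and 5 ≡ 1 (mod 4), so (3/5) = +(5/3).
Reduce top mod 3: now compute (2/3).
Pull out 2: since 3 ≡ 3 (mod 8), (2/3) = -1.
Reached (1/3) = 1. Collecting the sign flips along the way, the symbol is -1.

-1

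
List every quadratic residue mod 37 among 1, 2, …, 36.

1, 3, 4, 7, 9, 10, 11, 12, 16, 21, 25, 26, 27, 28, 30, 33, 34, 36

Square k = 1,…,18 (k and 37−k give the same square):
1²=1, 2²=4, 3²=9, 4²=16, 5²=25, 6²=36, 7²≡12, 8²≡27, 9²≡7, 10²≡26, 11²≡10, 12²≡33, 13²≡21, 14²≡11, 15²≡3, 16²≡34, 17²≡30, 18²≡28 (mod 37).
So the quadratic residues mod 37 are {1, 3, 4, 7, 9, 10, 11, 12, 16, 21, 25, 26, 27, 28, 30, 33, 34, 36}.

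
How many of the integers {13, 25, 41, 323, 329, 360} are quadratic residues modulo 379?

(13/379) = -1 → non-residue.
(25/379) = +1 → QR.
(41/379) = +1 → QR.
(323/379) = -1 → non-residue.
(329/379) = +1 → QR.
(360/379) = -1 → non-residue.
Total quadratic residues among the 6: 3.

3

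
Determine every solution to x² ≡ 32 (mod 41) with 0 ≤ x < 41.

14, 27

41 ≡ 1 (mod 4), so we find a root by search.
Trying successive values, 14² = 196 ≡ 32 (mod 41). The other root is 41 − 14 = 27.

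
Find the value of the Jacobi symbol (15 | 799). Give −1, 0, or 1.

Reciprocity: 15 ≡ 3 and 799 ≡ 3 (mod 4), so (15/799) = −(799/15).
Reduce top mod 15: now compute (4/15).
Pull out 2^2: since 15 ≡ 7 (mod 8), (2/15) = +1, so (2/15)^2 = +1.
Reached (1/15) = 1. Collecting the sign flips along the way, the symbol is -1.

-1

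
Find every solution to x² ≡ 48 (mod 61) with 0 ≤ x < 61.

29, 32

61 ≡ 1 (mod 4), so we find a root by search.
Trying successive values, 29² = 841 ≡ 48 (mod 61). The other root is 61 − 29 = 32.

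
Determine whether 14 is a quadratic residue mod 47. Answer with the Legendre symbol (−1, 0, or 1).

1

Pull out 2: since 47 ≡ 7 (mod 8), (2/47) = +1.
Reciprocity: 7 ≡ 3 and 47 ≡ 3 (mod 4), so (7/47) = −(47/7).
Reduce top mod 7: now compute (5/7).
Reciprocity: 5 ≡ 1 and 7 ≡ 3 (mod 4), so (5/7) = +(7/5).
Reduce top mod 5: now compute (2/5).
Pull out 2: since 5 ≡ 5 (mod 8), (2/5) = -1.
Reached (1/5) = 1. Collecting the sign flips along the way, the symbol is +1.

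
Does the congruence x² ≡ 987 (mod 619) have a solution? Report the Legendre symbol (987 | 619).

First reduce: 987 ≡ 368 (mod 619).
Pull out 2^4: since 619 ≡ 3 (mod 8), (2/619) = -1, so (2/619)^4 = +1.
Reciprocity: 23 ≡ 3 and 619 ≡ 3 (mod 4), so (23/619) = −(619/23).
Reduce top mod 23: now compute (21/23).
Reciprocity: 21 ≡ 1 and 23 ≡ 3 (mod 4), so (21/23) = +(23/21).
Reduce top mod 21: now compute (2/21).
Pull out 2: since 21 ≡ 5 (mod 8), (2/21) = -1.
Reached (1/21) = 1. Collecting the sign flips along the way, the symbol is +1.

1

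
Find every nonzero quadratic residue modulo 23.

1, 2, 3, 4, 6, 8, 9, 12, 13, 16, 18

Square k = 1,…,11 (k and 23−k give the same square):
1²=1, 2²=4, 3²=9, 4²=16, 5²≡2, 6²≡13, 7²≡3, 8²≡18, 9²≡12, 10²≡8, 11²≡6 (mod 23).
So the quadratic residues mod 23 are {1, 2, 3, 4, 6, 8, 9, 12, 13, 16, 18}.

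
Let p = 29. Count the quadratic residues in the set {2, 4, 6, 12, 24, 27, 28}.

4

(2/29) = -1 → non-residue.
(4/29) = +1 → QR.
(6/29) = +1 → QR.
(12/29) = -1 → non-residue.
(24/29) = +1 → QR.
(27/29) = -1 → non-residue.
(28/29) = +1 → QR.
Total quadratic residues among the 7: 4.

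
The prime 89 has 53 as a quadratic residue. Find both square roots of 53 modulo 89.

26, 63

89 ≡ 1 (mod 4), so we find a root by search.
Trying successive values, 26² = 676 ≡ 53 (mod 89). The other root is 89 − 26 = 63.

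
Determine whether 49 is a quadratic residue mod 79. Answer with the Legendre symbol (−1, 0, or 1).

1

Euler's criterion: (49/79) ≡ 49^39 (mod 79).
49^2 ≡ 31 (mod 79)
49^4 ≡ 13 (mod 79)
49^8 ≡ 11 (mod 79)
49^16 ≡ 42 (mod 79)
49^32 ≡ 26 (mod 79)
49^39 = 49^(32+4+2+1) ≡ 1 (mod 79).
Result is 1, so (49/79) = 1.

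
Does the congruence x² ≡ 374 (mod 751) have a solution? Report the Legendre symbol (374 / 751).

Euler's criterion: (374/751) ≡ 374^375 (mod 751).
374^2 ≡ 190 (mod 751)
374^4 ≡ 52 (mod 751)
374^8 ≡ 451 (mod 751)
374^16 ≡ 631 (mod 751)
374^32 ≡ 131 (mod 751)
374^64 ≡ 639 (mod 751)
374^128 ≡ 528 (mod 751)
374^256 ≡ 163 (mod 751)
374^375 = 374^(256+64+32+16+4+2+1) ≡ 1 (mod 751).
Result is 1, so (374/751) = 1.

1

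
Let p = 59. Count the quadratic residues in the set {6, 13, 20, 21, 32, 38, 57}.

3

(6/59) = -1 → non-residue.
(13/59) = -1 → non-residue.
(20/59) = +1 → QR.
(21/59) = +1 → QR.
(32/59) = -1 → non-residue.
(38/59) = -1 → non-residue.
(57/59) = +1 → QR.
Total quadratic residues among the 7: 3.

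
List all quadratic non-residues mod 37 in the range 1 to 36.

2, 5, 6, 8, 13, 14, 15, 17, 18, 19, 20, 22, 23, 24, 29, 31, 32, 35

Square k = 1,…,18 (k and 37−k give the same square):
1²=1, 2²=4, 3²=9, 4²=16, 5²=25, 6²=36, 7²≡12, 8²≡27, 9²≡7, 10²≡26, 11²≡10, 12²≡33, 13²≡21, 14²≡11, 15²≡3, 16²≡34, 17²≡30, 18²≡28 (mod 37).
The residues are {1, 3, 4, 7, 9, 10, 11, 12, 16, 21, 25, 26, 27, 28, 30, 33, 34, 36}; the non-residues are the remaining 18 nonzero classes.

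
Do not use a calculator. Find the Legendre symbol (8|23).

Euler's criterion: (8/23) ≡ 8^11 (mod 23).
8^2 ≡ 18 (mod 23)
8^4 ≡ 2 (mod 23)
8^8 ≡ 4 (mod 23)
8^11 = 8^(8+2+1) ≡ 1 (mod 23).
Result is 1, so (8/23) = 1.

1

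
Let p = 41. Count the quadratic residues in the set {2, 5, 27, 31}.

(2/41) = +1 → QR.
(5/41) = +1 → QR.
(27/41) = -1 → non-residue.
(31/41) = +1 → QR.
Total quadratic residues among the 4: 3.

3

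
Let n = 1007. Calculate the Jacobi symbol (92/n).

-1

Pull out 2^2: since 1007 ≡ 7 (mod 8), (2/1007) = +1, so (2/1007)^2 = +1.
Reciprocity: 23 ≡ 3 and 1007 ≡ 3 (mod 4), so (23/1007) = −(1007/23).
Reduce top mod 23: now compute (18/23).
Pull out 2: since 23 ≡ 7 (mod 8), (2/23) = +1.
Reciprocity: 9 ≡ 1 and 23 ≡ 3 (mod 4), so (9/23) = +(23/9).
Reduce top mod 9: now compute (5/9).
Reciprocity: 5 ≡ 1 and 9 ≡ 1 (mod 4), so (5/9) = +(9/5).
Reduce top mod 5: now compute (4/5).
Pull out 2^2: since 5 ≡ 5 (mod 8), (2/5) = -1, so (2/5)^2 = +1.
Reached (1/5) = 1. Collecting the sign flips along the way, the symbol is -1.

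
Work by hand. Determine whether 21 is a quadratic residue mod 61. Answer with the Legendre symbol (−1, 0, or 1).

Euler's criterion: (21/61) ≡ 21^30 (mod 61).
21^2 ≡ 14 (mod 61)
21^4 ≡ 13 (mod 61)
21^8 ≡ 47 (mod 61)
21^16 ≡ 13 (mod 61)
21^30 = 21^(16+8+4+2) ≡ 60 (mod 61).
Result is 60 ≡ −1, so (21/61) = −1.

-1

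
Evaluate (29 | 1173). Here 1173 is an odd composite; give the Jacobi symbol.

1

Reciprocity: 29 ≡ 1 and 1173 ≡ 1 (mod 4), so (29/1173) = +(1173/29).
Reduce top mod 29: now compute (13/29).
Reciprocity: 13 ≡ 1 and 29 ≡ 1 (mod 4), so (13/29) = +(29/13).
Reduce top mod 13: now compute (3/13).
Reciprocity: 3 ≡ 3 and 13 ≡ 1 (mod 4), so (3/13) = +(13/3).
Reduce top mod 3: now compute (1/3).
Reached (1/3) = 1. Collecting the sign flips along the way, the symbol is +1.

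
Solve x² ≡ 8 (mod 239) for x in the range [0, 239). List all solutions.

41, 198

Since 239 ≡ 3 (mod 4), a square root of 8 is 8^((239+1)/4) = 8^60 mod 239.
Repeated squaring: 8^2≡64, 8^4≡33, 8^8≡133, 8^16≡3, 8^32≡9 (mod 239).
8^60 = 8^(32+16+8+4) ≡ 198 (mod 239).
Check: 198² = 39204 ≡ 8 (mod 239). The two roots are 41 and 198.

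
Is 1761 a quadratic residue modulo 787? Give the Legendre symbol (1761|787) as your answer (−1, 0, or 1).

Euler's criterion: (1761/787) ≡ 187^393 (mod 787).
187^2 ≡ 341 (mod 787)
187^4 ≡ 592 (mod 787)
187^8 ≡ 249 (mod 787)
187^16 ≡ 615 (mod 787)
187^32 ≡ 465 (mod 787)
187^64 ≡ 587 (mod 787)
187^128 ≡ 650 (mod 787)
187^256 ≡ 668 (mod 787)
187^393 = 187^(256+128+8+1) ≡ 786 (mod 787).
Result is 786 ≡ −1, so (1761/787) = −1.

-1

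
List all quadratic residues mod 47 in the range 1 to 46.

1 2 3 4 6 7 8 9 12 14 16 17 18 21 24 25 27 28 32 34 36 37 42

Square k = 1,…,23 (k and 47−k give the same square):
1²=1, 2²=4, 3²=9, 4²=16, 5²=25, 6²=36, 7²≡2, 8²≡17, 9²≡34, 10²≡6, 11²≡27, 12²≡3, 13²≡28, 14²≡8, 15²≡37, 16²≡21, 17²≡7, 18²≡42, 19²≡32, 20²≡24, 21²≡18, 22²≡14, 23²≡12 (mod 47).
So the quadratic residues mod 47 are {1, 2, 3, 4, 6, 7, 8, 9, 12, 14, 16, 17, 18, 21, 24, 25, 27, 28, 32, 34, 36, 37, 42}.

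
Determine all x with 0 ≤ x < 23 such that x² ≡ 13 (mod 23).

6, 17

Since 23 ≡ 3 (mod 4), a square root of 13 is 13^((23+1)/4) = 13^6 mod 23.
Repeated squaring: 13^2≡8, 13^4≡18 (mod 23).
13^6 = 13^(4+2) ≡ 6 (mod 23).
Check: 6² = 36 ≡ 13 (mod 23). The two roots are 6 and 17.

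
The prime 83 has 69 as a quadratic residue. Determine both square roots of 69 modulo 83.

22, 61

Since 83 ≡ 3 (mod 4), a square root of 69 is 69^((83+1)/4) = 69^21 mod 83.
Repeated squaring: 69^2≡30, 69^4≡70, 69^8≡3, 69^16≡9 (mod 83).
69^21 = 69^(16+4+1) ≡ 61 (mod 83).
Check: 61² = 3721 ≡ 69 (mod 83). The two roots are 22 and 61.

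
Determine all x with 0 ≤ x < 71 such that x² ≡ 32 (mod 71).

Since 71 ≡ 3 (mod 4), a square root of 32 is 32^((71+1)/4) = 32^18 mod 71.
Repeated squaring: 32^2≡30, 32^4≡48, 32^8≡32, 32^16≡30 (mod 71).
32^18 = 32^(16+2) ≡ 48 (mod 71).
Check: 48² = 2304 ≡ 32 (mod 71). The two roots are 23 and 48.

23, 48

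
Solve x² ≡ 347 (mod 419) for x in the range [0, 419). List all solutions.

157, 262

Since 419 ≡ 3 (mod 4), a square root of 347 is 347^((419+1)/4) = 347^105 mod 419.
Repeated squaring: 347^2≡156, 347^4≡34, 347^8≡318, 347^16≡145, 347^32≡75, 347^64≡178 (mod 419).
347^105 = 347^(64+32+8+1) ≡ 157 (mod 419).
Check: 157² = 24649 ≡ 347 (mod 419). The two roots are 157 and 262.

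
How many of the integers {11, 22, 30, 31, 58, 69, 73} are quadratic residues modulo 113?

5

(11/113) = +1 → QR.
(22/113) = +1 → QR.
(30/113) = +1 → QR.
(31/113) = +1 → QR.
(58/113) = -1 → non-residue.
(69/113) = +1 → QR.
(73/113) = -1 → non-residue.
Total quadratic residues among the 7: 5.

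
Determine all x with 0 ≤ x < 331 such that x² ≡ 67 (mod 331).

27, 304

Since 331 ≡ 3 (mod 4), a square root of 67 is 67^((331+1)/4) = 67^83 mod 331.
Repeated squaring: 67^2≡186, 67^4≡172, 67^8≡125, 67^16≡68, 67^32≡321, 67^64≡100 (mod 331).
67^83 = 67^(64+16+2+1) ≡ 304 (mod 331).
Check: 304² = 92416 ≡ 67 (mod 331). The two roots are 27 and 304.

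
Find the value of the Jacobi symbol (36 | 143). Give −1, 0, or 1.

Pull out 2^2: since 143 ≡ 7 (mod 8), (2/143) = +1, so (2/143)^2 = +1.
Reciprocity: 9 ≡ 1 and 143 ≡ 3 (mod 4), so (9/143) = +(143/9).
Reduce top mod 9: now compute (8/9).
Pull out 2^3: since 9 ≡ 1 (mod 8), (2/9) = +1, so (2/9)^3 = +1.
Reached (1/9) = 1. Collecting the sign flips along the way, the symbol is +1.

1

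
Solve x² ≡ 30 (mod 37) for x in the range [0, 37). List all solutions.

37 ≡ 1 (mod 4), so we find a root by search.
Trying successive values, 17² = 289 ≡ 30 (mod 37). The other root is 37 − 17 = 20.

17, 20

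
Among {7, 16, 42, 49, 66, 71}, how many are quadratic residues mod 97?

(7/97) = -1 → non-residue.
(16/97) = +1 → QR.
(42/97) = -1 → non-residue.
(49/97) = +1 → QR.
(66/97) = +1 → QR.
(71/97) = -1 → non-residue.
Total quadratic residues among the 6: 3.

3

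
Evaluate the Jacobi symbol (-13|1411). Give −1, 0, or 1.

1

First reduce: -13 ≡ 1398 (mod 1411).
Pull out 2: since 1411 ≡ 3 (mod 8), (2/1411) = -1.
Reciprocity: 699 ≡ 3 and 1411 ≡ 3 (mod 4), so (699/1411) = −(1411/699).
Reduce top mod 699: now compute (13/699).
Reciprocity: 13 ≡ 1 and 699 ≡ 3 (mod 4), so (13/699) = +(699/13).
Reduce top mod 13: now compute (10/13).
Pull out 2: since 13 ≡ 5 (mod 8), (2/13) = -1.
Reciprocity: 5 ≡ 1 and 13 ≡ 1 (mod 4), so (5/13) = +(13/5).
Reduce top mod 5: now compute (3/5).
Reciprocity: 3 ≡ 3 and 5 ≡ 1 (mod 4), so (3/5) = +(5/3).
Reduce top mod 3: now compute (2/3).
Pull out 2: since 3 ≡ 3 (mod 8), (2/3) = -1.
Reached (1/3) = 1. Collecting the sign flips along the way, the symbol is +1.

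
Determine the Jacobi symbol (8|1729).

Pull out 2^3: since 1729 ≡ 1 (mod 8), (2/1729) = +1, so (2/1729)^3 = +1.
Reached (1/1729) = 1. Collecting the sign flips along the way, the symbol is +1.

1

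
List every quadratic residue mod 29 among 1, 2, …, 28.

1 4 5 6 7 9 13 16 20 22 23 24 25 28

Square k = 1,…,14 (k and 29−k give the same square):
1²=1, 2²=4, 3²=9, 4²=16, 5²=25, 6²≡7, 7²≡20, 8²≡6, 9²≡23, 10²≡13, 11²≡5, 12²≡28, 13²≡24, 14²≡22 (mod 29).
So the quadratic residues mod 29 are {1, 4, 5, 6, 7, 9, 13, 16, 20, 22, 23, 24, 25, 28}.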